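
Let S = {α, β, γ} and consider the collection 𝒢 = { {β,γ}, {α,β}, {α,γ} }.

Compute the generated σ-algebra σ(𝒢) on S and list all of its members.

|σ(𝒢)| = 8.  σ(𝒢) = { {}, {α}, {β}, {γ}, {α,β}, {α,γ}, {β,γ}, S }

Derivation:
Initial family (5 sets): { {}, {α,β}, {α,γ}, {β,γ}, S }.
Iteration 1 (3 new):
  {α}  = S∖{β,γ}
  {β}  = S∖{α,γ}
  {γ}  = S∖{α,β}
Iteration 2: no new sets; the family is a σ-algebra.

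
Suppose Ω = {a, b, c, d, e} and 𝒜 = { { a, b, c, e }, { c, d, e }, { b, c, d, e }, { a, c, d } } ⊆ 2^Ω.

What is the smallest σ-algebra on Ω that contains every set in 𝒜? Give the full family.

Answer: σ(𝒜) = { {}, { a }, { b }, { c }, { d }, { e }, { a, b }, { a, c }, { a, d }, { a, e }, { b, c }, { b, d }, { b, e }, { c, d }, { c, e }, { d, e }, { a, b, c }, { a, b, d }, { a, b, e }, { a, c, d }, { a, c, e }, { a, d, e }, { b, c, d }, { b, c, e }, { b, d, e }, { c, d, e }, { a, b, c, d }, { a, b, c, e }, { a, b, d, e }, { a, c, d, e }, { b, c, d, e }, Ω }

Check:
Start: 𝒜 ∪ {∅, Ω} = { {}, { a, c, d }, { c, d, e }, { a, b, c, e }, { b, c, d, e }, Ω }.
Step 1 (5 new):
  { a }  = complement { b, c, d, e }
  { d }  = complement { a, b, c, e }
  { a, b }  = complement { c, d, e }
  { b, e }  = complement { a, c, d }
  { a, c, d, e }  = { c, d, e } ∪ { a, c, d }
Step 2 adds 6:
  { b }  = complement { a, c, d, e }
  { a, d }  = { d } ∪ { a }
  { a, b, d }  = { a, b } ∪ { d }
  { a, b, e }  = { b, e } ∪ { a, b }
  { b, d, e }  = { b, e } ∪ { d }
  { a, b, c, d }  = { a, b } ∪ { a, c, d }
Step 3. New:
  { e }  = complement { a, b, c, d }
  { a, c }  = complement { b, d, e }
  { b, d }  = { d } ∪ { b }
  { c, d }  = complement { a, b, e }
  { c, e }  = complement { a, b, d }
  { b, c, e }  = complement { a, d }
  { a, b, d, e }  = { b, e } ∪ { a, d }
Step 4: 7 new —
  { c }  = complement { a, b, d, e }
  { a, e }  = { e } ∪ { a }
  { d, e }  = { e } ∪ { d }
  { a, b, c }  = { a, b } ∪ { a, c }
  { a, c, e }  = complement { b, d }
  { a, d, e }  = { e } ∪ { a, d }
  { b, c, d }  = { c, d } ∪ { b }
Step 5: +1 →
  { b, c }  = complement { a, d, e }
After Step 6 the family is unchanged; done.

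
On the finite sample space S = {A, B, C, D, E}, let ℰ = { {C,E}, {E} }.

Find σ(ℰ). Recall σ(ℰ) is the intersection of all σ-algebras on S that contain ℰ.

σ(ℰ) = { {}, {C}, {E}, {C,E}, {A,B,D}, {A,B,C,D}, {A,B,D,E}, S }

Check:
Begin from { {}, {E}, {C,E}, S } (that is, ℰ plus ∅ and S).
Iteration 1: 2 new —
  {A,B,D}  = ᶜ of {C,E}
  {A,B,C,D}  = ᶜ of {E}
  [6 total]
Iteration 2: +1 →
  {A,B,D,E}  = {A,B,D} ∪ {E}
  [7 total]
Iteration 3: 1 new —
  {C}  = ᶜ of {A,B,D,E}
  [8 total]
Iteration 4: closed — nothing new.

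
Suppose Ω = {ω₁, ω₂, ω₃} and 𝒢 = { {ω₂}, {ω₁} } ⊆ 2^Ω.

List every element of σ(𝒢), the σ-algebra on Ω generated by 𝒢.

Answer: σ(𝒢) = { ∅, {ω₁}, {ω₂}, {ω₃}, {ω₁, ω₂}, {ω₁, ω₃}, {ω₂, ω₃}, Ω }

Trace:
Begin from { ∅, {ω₁}, {ω₂}, Ω } (that is, 𝒢 plus ∅ and Ω).
Round 1 adds 3:
  {ω₁, ω₂}  = {ω₂} ∪ {ω₁}
  {ω₁, ω₃}  = complement {ω₂}
  {ω₂, ω₃}  = complement {ω₁}
  |family| = 7
Round 2 adds 1:
  {ω₃}  = complement {ω₁, ω₂}
  |family| = 8
Round 3: stable.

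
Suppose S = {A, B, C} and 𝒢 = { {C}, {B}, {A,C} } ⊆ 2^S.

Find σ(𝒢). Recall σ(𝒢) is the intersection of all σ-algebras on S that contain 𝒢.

Answer: σ(𝒢) = { ∅, {A}, {B}, {C}, {A,B}, {A,C}, {B,C}, S }

Check:
Initial family (5 sets): { ∅, {B}, {C}, {A,C}, S }.
Step 1 adds 2:
  {A,B}  = {C}ᶜ
  {B,C}  = {C} ∪ {B}
Step 2 adds 1:
  {A}  = {B,C}ᶜ
Step 3: already closed under ᶜ and ∪.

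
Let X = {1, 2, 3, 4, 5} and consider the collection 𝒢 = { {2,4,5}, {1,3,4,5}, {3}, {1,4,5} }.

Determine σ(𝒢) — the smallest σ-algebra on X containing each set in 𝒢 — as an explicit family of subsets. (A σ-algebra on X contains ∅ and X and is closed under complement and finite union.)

Answer: σ(𝒢) = { ∅, {1}, {2}, {3}, {1,2}, {1,3}, {2,3}, {4,5}, {1,2,3}, {1,4,5}, {2,4,5}, {3,4,5}, {1,2,4,5}, {1,3,4,5}, {2,3,4,5}, X }

Working:
Take S₀ = 𝒢 ∪ {∅, X} = { ∅, {3}, {1,4,5}, {2,4,5}, {1,3,4,5}, X }.
Round 1. New:
  {2}  = X∖{1,3,4,5}
  {1,3}  = X∖{2,4,5}
  {2,3}  = X∖{1,4,5}
  {1,2,4,5}  = X∖{3}
  {2,3,4,5}  = {3} ∪ {2,4,5}
  (now 11)
Round 2 adds 2:
  {1}  = X∖{2,3,4,5}
  {1,2,3}  = {2} ∪ {1,3}
  (now 13)
Round 3 adds 2:
  {1,2}  = {2} ∪ {1}
  {4,5}  = X∖{1,2,3}
  (now 15)
Round 4 adds 1:
  {3,4,5}  = X∖{1,2}
  (now 16)
After Round 5 the family is unchanged; done.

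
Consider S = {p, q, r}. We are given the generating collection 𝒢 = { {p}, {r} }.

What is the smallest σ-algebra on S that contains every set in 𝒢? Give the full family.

σ(𝒢) (8 sets): { {}, {p}, {q}, {r}, {p,q}, {p,r}, {q,r}, S }

Working:
Take S₀ = 𝒢 ∪ {∅, S} = { {}, {p}, {r}, S }.
Pass 1: +3 →
  {p,q}  = ᶜ of {r}
  {p,r}  = {r} ∪ {p}
  {q,r}  = ᶜ of {p}
Pass 2. New:
  {q}  = ᶜ of {p,r}
Pass 3: already closed under ᶜ and ∪.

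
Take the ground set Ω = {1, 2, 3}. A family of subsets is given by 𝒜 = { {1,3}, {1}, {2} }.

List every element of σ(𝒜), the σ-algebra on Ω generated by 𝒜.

|σ(𝒜)| = 8.  σ(𝒜) = { {}, {1}, {2}, {3}, {1,2}, {1,3}, {2,3}, Ω }

Derivation:
Begin from { {}, {1}, {2}, {1,3}, Ω } (that is, 𝒜 plus ∅ and Ω).
Round 1: 2 new —
  {1,2}  = {2} ∪ {1}
  {2,3}  = Ω∖{1}
Round 2: 1 new —
  {3}  = Ω∖{1,2}
Round 3: stable.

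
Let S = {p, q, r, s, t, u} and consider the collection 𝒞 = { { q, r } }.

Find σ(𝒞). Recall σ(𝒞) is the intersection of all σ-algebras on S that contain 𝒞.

|σ(𝒞)| = 4.  σ(𝒞) = { {  }, { q, r }, { p, s, t, u }, S }

Check:
Seed the family with 𝒞 together with ∅ and S: { {  }, { q, r }, S }.
Iteration 1 adds 1:
  { p, s, t, u }  = complement { q, r }
  — 4 sets.
Iteration 2: already closed under ᶜ and ∪.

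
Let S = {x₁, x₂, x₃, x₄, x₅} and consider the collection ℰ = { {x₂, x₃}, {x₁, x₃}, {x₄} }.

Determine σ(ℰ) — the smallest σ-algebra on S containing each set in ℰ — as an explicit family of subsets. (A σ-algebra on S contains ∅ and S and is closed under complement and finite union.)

Start: ℰ ∪ {∅, S} = { ∅, {x₄}, {x₁, x₃}, {x₂, x₃}, S }.
Iteration 1: +6 →
  {x₁, x₂, x₃}  = {x₂, x₃} ∪ {x₁, x₃}
  {x₁, x₃, x₄}  = {x₁, x₃} ∪ {x₄}
  {x₁, x₄, x₅}  = ᶜ of {x₂, x₃}
  {x₂, x₃, x₄}  = {x₂, x₃} ∪ {x₄}
  {x₂, x₄, x₅}  = ᶜ of {x₁, x₃}
  {x₁, x₂, x₃, x₅}  = ᶜ of {x₄}
  — 11 sets.
Iteration 2. New:
  {x₁, x₅}  = ᶜ of {x₂, x₃, x₄}
  {x₂, x₅}  = ᶜ of {x₁, x₃, x₄}
  {x₄, x₅}  = ᶜ of {x₁, x₂, x₃}
  {x₁, x₂, x₃, x₄}  = {x₁, x₂, x₃} ∪ {x₂, x₃, x₄}
  {x₁, x₂, x₄, x₅}  = {x₁, x₄, x₅} ∪ {x₂, x₄, x₅}
  {x₁, x₃, x₄, x₅}  = {x₁, x₄, x₅} ∪ {x₁, x₃, x₄}
  {x₂, x₃, x₄, x₅}  = {x₂, x₃, x₄} ∪ {x₂, x₄, x₅}
  — 18 sets.
Iteration 3: +7 →
  {x₁}  = ᶜ of {x₂, x₃, x₄, x₅}
  {x₂}  = ᶜ of {x₁, x₃, x₄, x₅}
  {x₃}  = ᶜ of {x₁, x₂, x₄, x₅}
  {x₅}  = ᶜ of {x₁, x₂, x₃, x₄}
  {x₁, x₂, x₅}  = {x₂, x₅} ∪ {x₁, x₅}
  {x₁, x₃, x₅}  = {x₁, x₃} ∪ {x₁, x₅}
  {x₂, x₃, x₅}  = {x₂, x₅} ∪ {x₂, x₃}
  — 25 sets.
Iteration 4 adds 6:
  {x₁, x₂}  = {x₂} ∪ {x₁}
  {x₁, x₄}  = ᶜ of {x₂, x₃, x₅}
  {x₂, x₄}  = ᶜ of {x₁, x₃, x₅}
  {x₃, x₄}  = ᶜ of {x₁, x₂, x₅}
  {x₃, x₅}  = {x₅} ∪ {x₃}
  {x₃, x₄, x₅}  = {x₄, x₅} ∪ {x₃}
  — 31 sets.
Iteration 5. New:
  {x₁, x₂, x₄}  = ᶜ of {x₃, x₅}
  — 32 sets.
Iteration 6 adds nothing — fixpoint reached.

|σ(ℰ)| = 32.  σ(ℰ) = { ∅, {x₁}, {x₂}, {x₃}, {x₄}, {x₅}, {x₁, x₂}, {x₁, x₃}, {x₁, x₄}, {x₁, x₅}, {x₂, x₃}, {x₂, x₄}, {x₂, x₅}, {x₃, x₄}, {x₃, x₅}, {x₄, x₅}, {x₁, x₂, x₃}, {x₁, x₂, x₄}, {x₁, x₂, x₅}, {x₁, x₃, x₄}, {x₁, x₃, x₅}, {x₁, x₄, x₅}, {x₂, x₃, x₄}, {x₂, x₃, x₅}, {x₂, x₄, x₅}, {x₃, x₄, x₅}, {x₁, x₂, x₃, x₄}, {x₁, x₂, x₃, x₅}, {x₁, x₂, x₄, x₅}, {x₁, x₃, x₄, x₅}, {x₂, x₃, x₄, x₅}, S }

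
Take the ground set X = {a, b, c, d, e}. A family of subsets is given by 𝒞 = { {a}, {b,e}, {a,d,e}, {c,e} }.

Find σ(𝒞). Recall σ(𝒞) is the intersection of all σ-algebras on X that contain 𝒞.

Answer: σ(𝒞) = { {}, {a}, {b}, {c}, {d}, {e}, {a,b}, {a,c}, {a,d}, {a,e}, {b,c}, {b,d}, {b,e}, {c,d}, {c,e}, {d,e}, {a,b,c}, {a,b,d}, {a,b,e}, {a,c,d}, {a,c,e}, {a,d,e}, {b,c,d}, {b,c,e}, {b,d,e}, {c,d,e}, {a,b,c,d}, {a,b,c,e}, {a,b,d,e}, {a,c,d,e}, {b,c,d,e}, X }

Working:
Initial family (6 sets): { {}, {a}, {b,e}, {c,e}, {a,d,e}, X }.
Pass 1 adds 9:
  {b,c}  = {a,d,e}ᶜ
  {a,b,d}  = {c,e}ᶜ
  {a,b,e}  = {b,e} ∪ {a}
  {a,c,d}  = {b,e}ᶜ
  {a,c,e}  = {c,e} ∪ {a}
  {b,c,e}  = {b,e} ∪ {c,e}
  {a,b,d,e}  = {a,d,e} ∪ {b,e}
  {a,c,d,e}  = {a,d,e} ∪ {c,e}
  {b,c,d,e}  = {a}ᶜ
  [15 total]
Pass 2. New:
  {b}  = {a,c,d,e}ᶜ
  {c}  = {a,b,d,e}ᶜ
  {a,d}  = {b,c,e}ᶜ
  {b,d}  = {a,c,e}ᶜ
  {c,d}  = {a,b,e}ᶜ
  {a,b,c}  = {b,c} ∪ {a}
  {a,b,c,d}  = {a,b,d} ∪ {a,c,d}
  {a,b,c,e}  = {b,e} ∪ {a,c,e}
  [23 total]
Pass 3 (8 new):
  {d}  = {a,b,c,e}ᶜ
  {e}  = {a,b,c,d}ᶜ
  {a,b}  = {b} ∪ {a}
  {a,c}  = {c} ∪ {a}
  {d,e}  = {a,b,c}ᶜ
  {b,c,d}  = {c,d} ∪ {b}
  {b,d,e}  = {b,e} ∪ {b,d}
  {c,d,e}  = {c,d} ∪ {c,e}
  [31 total]
Pass 4 adds 1:
  {a,e}  = {b,c,d}ᶜ
  [32 total]
Pass 5: stable.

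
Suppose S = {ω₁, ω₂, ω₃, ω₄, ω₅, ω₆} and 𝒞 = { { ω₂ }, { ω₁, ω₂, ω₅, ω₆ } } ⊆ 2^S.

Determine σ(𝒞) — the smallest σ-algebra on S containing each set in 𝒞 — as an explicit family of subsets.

σ(𝒞) (8 sets): { ∅, { ω₂ }, { ω₃, ω₄ }, { ω₁, ω₅, ω₆ }, { ω₂, ω₃, ω₄ }, { ω₁, ω₂, ω₅, ω₆ }, { ω₁, ω₃, ω₄, ω₅, ω₆ }, S }

Check:
Seed the family with 𝒞 together with ∅ and S: { ∅, { ω₂ }, { ω₁, ω₂, ω₅, ω₆ }, S }.
Pass 1 adds 2:
  { ω₃, ω₄ }  = complement { ω₁, ω₂, ω₅, ω₆ }
  { ω₁, ω₃, ω₄, ω₅, ω₆ }  = complement { ω₂ }
  [6 total]
Pass 2 adds 1:
  { ω₂, ω₃, ω₄ }  = { ω₃, ω₄ } ∪ { ω₂ }
  [7 total]
Pass 3 adds 1:
  { ω₁, ω₅, ω₆ }  = complement { ω₂, ω₃, ω₄ }
  [8 total]
Pass 4: stable.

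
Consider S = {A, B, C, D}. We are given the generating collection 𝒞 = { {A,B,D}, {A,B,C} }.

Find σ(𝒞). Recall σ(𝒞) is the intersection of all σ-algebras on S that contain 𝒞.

σ(𝒞) = { ∅, {C}, {D}, {A,B}, {C,D}, {A,B,C}, {A,B,D}, S }

Trace:
Begin from { ∅, {A,B,C}, {A,B,D}, S } (that is, 𝒞 plus ∅ and S).
Iteration 1 (2 new):
  {C}  = ᶜ of {A,B,D}
  {D}  = ᶜ of {A,B,C}
  [6 total]
Iteration 2. New:
  {C,D}  = {C} ∪ {D}
  [7 total]
Iteration 3: 1 new —
  {A,B}  = ᶜ of {C,D}
  [8 total]
Iteration 4: stable.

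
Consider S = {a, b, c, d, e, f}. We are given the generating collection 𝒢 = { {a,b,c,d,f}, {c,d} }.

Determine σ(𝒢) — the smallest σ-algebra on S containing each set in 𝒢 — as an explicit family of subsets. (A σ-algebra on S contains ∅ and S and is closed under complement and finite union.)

Begin from { ∅, {c,d}, {a,b,c,d,f}, S } (that is, 𝒢 plus ∅ and S).
Step 1: +2 →
  {e}  = ᶜ of {a,b,c,d,f}
  {a,b,e,f}  = ᶜ of {c,d}
  [6 total]
Step 2: +1 →
  {c,d,e}  = {c,d} ∪ {e}
  [7 total]
Step 3. New:
  {a,b,f}  = ᶜ of {c,d,e}
  [8 total]
Step 4: stable.

|σ(𝒢)| = 8.  σ(𝒢) = { ∅, {e}, {c,d}, {a,b,f}, {c,d,e}, {a,b,e,f}, {a,b,c,d,f}, S }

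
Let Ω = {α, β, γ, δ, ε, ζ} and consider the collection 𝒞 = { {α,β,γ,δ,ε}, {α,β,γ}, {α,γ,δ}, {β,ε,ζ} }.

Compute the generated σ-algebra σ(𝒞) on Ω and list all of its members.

Take S₀ = 𝒞 ∪ {∅, Ω} = { ∅, {α,β,γ}, {α,γ,δ}, {β,ε,ζ}, {α,β,γ,δ,ε}, Ω }.
Round 1 adds 4:
  {ζ}  = {α,β,γ,δ,ε}ᶜ
  {δ,ε,ζ}  = {α,β,γ}ᶜ
  {α,β,γ,δ}  = {α,γ,δ} ∪ {α,β,γ}
  {α,β,γ,ε,ζ}  = {α,β,γ} ∪ {β,ε,ζ}
  (now 10)
Round 2. New:
  {δ}  = {α,β,γ,ε,ζ}ᶜ
  {ε,ζ}  = {α,β,γ,δ}ᶜ
  {α,β,γ,ζ}  = {α,β,γ} ∪ {ζ}
  {α,γ,δ,ζ}  = {ζ} ∪ {α,γ,δ}
  {β,δ,ε,ζ}  = {β,ε,ζ} ∪ {δ,ε,ζ}
  {α,β,γ,δ,ζ}  = {ζ} ∪ {α,β,γ,δ}
  {α,γ,δ,ε,ζ}  = {α,γ,δ} ∪ {δ,ε,ζ}
  (now 17)
Round 3 (6 new):
  {β}  = {α,γ,δ,ε,ζ}ᶜ
  {ε}  = {α,β,γ,δ,ζ}ᶜ
  {α,γ}  = {β,δ,ε,ζ}ᶜ
  {β,ε}  = {α,γ,δ,ζ}ᶜ
  {δ,ε}  = {α,β,γ,ζ}ᶜ
  {δ,ζ}  = {δ} ∪ {ζ}
  (now 23)
Round 4: 9 new —
  {β,δ}  = {β} ∪ {δ}
  {β,ζ}  = {β} ∪ {ζ}
  {α,γ,ε}  = {ε} ∪ {α,γ}
  {α,γ,ζ}  = {ζ} ∪ {α,γ}
  {β,δ,ε}  = {β,ε} ∪ {δ,ε}
  {β,δ,ζ}  = {β} ∪ {δ,ζ}
  {α,β,γ,ε}  = {δ,ζ}ᶜ
  {α,γ,δ,ε}  = {ε} ∪ {α,γ,δ}
  {α,γ,ε,ζ}  = {ε,ζ} ∪ {α,γ}
  (now 32)
Round 5: already closed under ᶜ and ∪.

|σ(𝒞)| = 32.  σ(𝒞) = { ∅, {β}, {δ}, {ε}, {ζ}, {α,γ}, {β,δ}, {β,ε}, {β,ζ}, {δ,ε}, {δ,ζ}, {ε,ζ}, {α,β,γ}, {α,γ,δ}, {α,γ,ε}, {α,γ,ζ}, {β,δ,ε}, {β,δ,ζ}, {β,ε,ζ}, {δ,ε,ζ}, {α,β,γ,δ}, {α,β,γ,ε}, {α,β,γ,ζ}, {α,γ,δ,ε}, {α,γ,δ,ζ}, {α,γ,ε,ζ}, {β,δ,ε,ζ}, {α,β,γ,δ,ε}, {α,β,γ,δ,ζ}, {α,β,γ,ε,ζ}, {α,γ,δ,ε,ζ}, Ω }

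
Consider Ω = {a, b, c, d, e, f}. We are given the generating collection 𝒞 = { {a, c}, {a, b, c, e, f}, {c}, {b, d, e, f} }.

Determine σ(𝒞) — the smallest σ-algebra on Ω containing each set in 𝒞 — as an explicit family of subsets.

Seed the family with 𝒞 together with ∅ and Ω: { {}, {c}, {a, c}, {b, d, e, f}, {a, b, c, e, f}, Ω }.
Iteration 1: 3 new —
  {d}  = ᶜ of {a, b, c, e, f}
  {a, b, d, e, f}  = ᶜ of {c}
  {b, c, d, e, f}  = {c} ∪ {b, d, e, f}
  |family| = 9
Iteration 2. New:
  {a}  = ᶜ of {b, c, d, e, f}
  {c, d}  = {c} ∪ {d}
  {a, c, d}  = {a, c} ∪ {d}
  |family| = 12
Iteration 3 adds 3:
  {a, d}  = {a} ∪ {d}
  {b, e, f}  = ᶜ of {a, c, d}
  {a, b, e, f}  = ᶜ of {c, d}
  |family| = 15
Iteration 4 (1 new):
  {b, c, e, f}  = ᶜ of {a, d}
  |family| = 16
After Iteration 5 the family is unchanged; done.

|σ(𝒞)| = 16.  σ(𝒞) = { {}, {a}, {c}, {d}, {a, c}, {a, d}, {c, d}, {a, c, d}, {b, e, f}, {a, b, e, f}, {b, c, e, f}, {b, d, e, f}, {a, b, c, e, f}, {a, b, d, e, f}, {b, c, d, e, f}, Ω }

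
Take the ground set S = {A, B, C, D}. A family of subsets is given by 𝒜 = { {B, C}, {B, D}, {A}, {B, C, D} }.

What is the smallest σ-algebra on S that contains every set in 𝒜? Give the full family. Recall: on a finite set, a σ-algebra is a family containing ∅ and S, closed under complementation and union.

|σ(𝒜)| = 16.  σ(𝒜) = { {}, {A}, {B}, {C}, {D}, {A, B}, {A, C}, {A, D}, {B, C}, {B, D}, {C, D}, {A, B, C}, {A, B, D}, {A, C, D}, {B, C, D}, S }

Working:
Seed the family with 𝒜 together with ∅ and S: { {}, {A}, {B, C}, {B, D}, {B, C, D}, S }.
Pass 1: +4 →
  {A, C}  = ᶜ of {B, D}
  {A, D}  = ᶜ of {B, C}
  {A, B, C}  = {B, C} ∪ {A}
  {A, B, D}  = {B, D} ∪ {A}
  (now 10)
Pass 2: 3 new —
  {C}  = ᶜ of {A, B, D}
  {D}  = ᶜ of {A, B, C}
  {A, C, D}  = {A, D} ∪ {A, C}
  (now 13)
Pass 3 (2 new):
  {B}  = ᶜ of {A, C, D}
  {C, D}  = {C} ∪ {D}
  (now 15)
Pass 4. New:
  {A, B}  = ᶜ of {C, D}
  (now 16)
Pass 5 adds nothing — fixpoint reached.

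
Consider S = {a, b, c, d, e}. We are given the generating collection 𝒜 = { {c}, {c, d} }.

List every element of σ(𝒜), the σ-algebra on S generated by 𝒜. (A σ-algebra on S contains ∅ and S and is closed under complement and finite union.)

σ(𝒜) (8 sets): { {}, {c}, {d}, {c, d}, {a, b, e}, {a, b, c, e}, {a, b, d, e}, S }

Trace:
Seed the family with 𝒜 together with ∅ and S: { {}, {c}, {c, d}, S }.
Pass 1. New:
  {a, b, e}  = S∖{c, d}
  {a, b, d, e}  = S∖{c}
  — 6 sets.
Pass 2 (1 new):
  {a, b, c, e}  = {c} ∪ {a, b, e}
  — 7 sets.
Pass 3: +1 →
  {d}  = S∖{a, b, c, e}
  — 8 sets.
Pass 4: already closed under ᶜ and ∪.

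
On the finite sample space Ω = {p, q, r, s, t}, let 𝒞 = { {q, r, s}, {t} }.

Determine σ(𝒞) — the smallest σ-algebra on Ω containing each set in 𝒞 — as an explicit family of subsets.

Start: 𝒞 ∪ {∅, Ω} = { ∅, {t}, {q, r, s}, Ω }.
Round 1. New:
  {p, t}  = Ω∖{q, r, s}
  {p, q, r, s}  = Ω∖{t}
  {q, r, s, t}  = {q, r, s} ∪ {t}
  [7 total]
Round 2: +1 →
  {p}  = Ω∖{q, r, s, t}
  [8 total]
Round 3: stable.

Therefore σ(𝒞) = { ∅, {p}, {t}, {p, t}, {q, r, s}, {p, q, r, s}, {q, r, s, t}, Ω } (|σ(𝒞)| = 8).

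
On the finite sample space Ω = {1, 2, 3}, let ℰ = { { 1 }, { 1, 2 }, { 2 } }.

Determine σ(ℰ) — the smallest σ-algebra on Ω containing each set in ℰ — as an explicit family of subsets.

Take S₀ = ℰ ∪ {∅, Ω} = { {}, { 1 }, { 2 }, { 1, 2 }, Ω }.
Iteration 1. New:
  { 3 }  = ᶜ of { 1, 2 }
  { 1, 3 }  = ᶜ of { 2 }
  { 2, 3 }  = ᶜ of { 1 }
Iteration 2: stable.

σ(ℰ) = { {}, { 1 }, { 2 }, { 3 }, { 1, 2 }, { 1, 3 }, { 2, 3 }, Ω }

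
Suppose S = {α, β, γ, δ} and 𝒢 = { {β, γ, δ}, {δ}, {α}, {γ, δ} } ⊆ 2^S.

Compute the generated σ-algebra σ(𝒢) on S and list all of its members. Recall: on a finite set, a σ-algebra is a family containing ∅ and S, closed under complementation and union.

Answer: σ(𝒢) = { {}, {α}, {β}, {γ}, {δ}, {α, β}, {α, γ}, {α, δ}, {β, γ}, {β, δ}, {γ, δ}, {α, β, γ}, {α, β, δ}, {α, γ, δ}, {β, γ, δ}, S }

Check:
Take S₀ = 𝒢 ∪ {∅, S} = { {}, {α}, {δ}, {γ, δ}, {β, γ, δ}, S }.
Step 1: +4 →
  {α, β}  = S∖{γ, δ}
  {α, δ}  = {δ} ∪ {α}
  {α, β, γ}  = S∖{δ}
  {α, γ, δ}  = {γ, δ} ∪ {α}
  (now 10)
Step 2: +3 →
  {β}  = S∖{α, γ, δ}
  {β, γ}  = S∖{α, δ}
  {α, β, δ}  = {α, β} ∪ {α, δ}
  (now 13)
Step 3. New:
  {γ}  = S∖{α, β, δ}
  {β, δ}  = {δ} ∪ {β}
  (now 15)
Step 4: 1 new —
  {α, γ}  = S∖{β, δ}
  (now 16)
Step 5: already closed under ᶜ and ∪.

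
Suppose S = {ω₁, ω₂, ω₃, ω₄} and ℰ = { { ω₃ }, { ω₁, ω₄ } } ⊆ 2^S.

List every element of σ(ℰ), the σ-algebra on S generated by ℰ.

σ(ℰ) (8 sets): { ∅, { ω₂ }, { ω₃ }, { ω₁, ω₄ }, { ω₂, ω₃ }, { ω₁, ω₂, ω₄ }, { ω₁, ω₃, ω₄ }, S }

Derivation:
Take S₀ = ℰ ∪ {∅, S} = { ∅, { ω₃ }, { ω₁, ω₄ }, S }.
Iteration 1: 3 new —
  { ω₂, ω₃ }  = { ω₁, ω₄ }ᶜ
  { ω₁, ω₂, ω₄ }  = { ω₃ }ᶜ
  { ω₁, ω₃, ω₄ }  = { ω₃ } ∪ { ω₁, ω₄ }
  |family| = 7
Iteration 2: +1 →
  { ω₂ }  = { ω₁, ω₃, ω₄ }ᶜ
  |family| = 8
Iteration 3: already closed under ᶜ and ∪.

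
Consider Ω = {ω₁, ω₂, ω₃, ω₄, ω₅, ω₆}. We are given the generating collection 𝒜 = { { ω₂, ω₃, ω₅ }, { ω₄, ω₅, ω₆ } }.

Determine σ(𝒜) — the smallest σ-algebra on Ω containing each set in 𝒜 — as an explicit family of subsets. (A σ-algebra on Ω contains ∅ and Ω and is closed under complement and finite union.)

σ(𝒜) = { {}, { ω₁ }, { ω₅ }, { ω₁, ω₅ }, { ω₂, ω₃ }, { ω₄, ω₆ }, { ω₁, ω₂, ω₃ }, { ω₁, ω₄, ω₆ }, { ω₂, ω₃, ω₅ }, { ω₄, ω₅, ω₆ }, { ω₁, ω₂, ω₃, ω₅ }, { ω₁, ω₄, ω₅, ω₆ }, { ω₂, ω₃, ω₄, ω₆ }, { ω₁, ω₂, ω₃, ω₄, ω₆ }, { ω₂, ω₃, ω₄, ω₅, ω₆ }, Ω }

Derivation:
Start: 𝒜 ∪ {∅, Ω} = { {}, { ω₂, ω₃, ω₅ }, { ω₄, ω₅, ω₆ }, Ω }.
Iteration 1 (3 new):
  { ω₁, ω₂, ω₃ }  = Ω∖{ ω₄, ω₅, ω₆ }
  { ω₁, ω₄, ω₆ }  = Ω∖{ ω₂, ω₃, ω₅ }
  { ω₂, ω₃, ω₄, ω₅, ω₆ }  = { ω₂, ω₃, ω₅ } ∪ { ω₄, ω₅, ω₆ }
  (now 7)
Iteration 2 (4 new):
  { ω₁ }  = Ω∖{ ω₂, ω₃, ω₄, ω₅, ω₆ }
  { ω₁, ω₂, ω₃, ω₅ }  = { ω₂, ω₃, ω₅ } ∪ { ω₁, ω₂, ω₃ }
  { ω₁, ω₄, ω₅, ω₆ }  = { ω₁, ω₄, ω₆ } ∪ { ω₄, ω₅, ω₆ }
  { ω₁, ω₂, ω₃, ω₄, ω₆ }  = { ω₁, ω₂, ω₃ } ∪ { ω₁, ω₄, ω₆ }
  (now 11)
Iteration 3: 3 new —
  { ω₅ }  = Ω∖{ ω₁, ω₂, ω₃, ω₄, ω₆ }
  { ω₂, ω₃ }  = Ω∖{ ω₁, ω₄, ω₅, ω₆ }
  { ω₄, ω₆ }  = Ω∖{ ω₁, ω₂, ω₃, ω₅ }
  (now 14)
Iteration 4: +2 →
  { ω₁, ω₅ }  = { ω₅ } ∪ { ω₁ }
  { ω₂, ω₃, ω₄, ω₆ }  = { ω₂, ω₃ } ∪ { ω₄, ω₆ }
  (now 16)
Iteration 5 adds nothing — fixpoint reached.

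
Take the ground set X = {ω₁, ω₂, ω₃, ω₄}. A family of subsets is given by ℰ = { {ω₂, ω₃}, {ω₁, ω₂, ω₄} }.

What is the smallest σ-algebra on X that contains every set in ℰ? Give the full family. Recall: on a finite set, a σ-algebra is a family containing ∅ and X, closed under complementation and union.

σ(ℰ) = { {}, {ω₂}, {ω₃}, {ω₁, ω₄}, {ω₂, ω₃}, {ω₁, ω₂, ω₄}, {ω₁, ω₃, ω₄}, X }

Working:
Seed the family with ℰ together with ∅ and X: { {}, {ω₂, ω₃}, {ω₁, ω₂, ω₄}, X }.
Round 1. New:
  {ω₃}  = ᶜ of {ω₁, ω₂, ω₄}
  {ω₁, ω₄}  = ᶜ of {ω₂, ω₃}
  — 6 sets.
Round 2. New:
  {ω₁, ω₃, ω₄}  = {ω₃} ∪ {ω₁, ω₄}
  — 7 sets.
Round 3: 1 new —
  {ω₂}  = ᶜ of {ω₁, ω₃, ω₄}
  — 8 sets.
Round 4: closed — nothing new.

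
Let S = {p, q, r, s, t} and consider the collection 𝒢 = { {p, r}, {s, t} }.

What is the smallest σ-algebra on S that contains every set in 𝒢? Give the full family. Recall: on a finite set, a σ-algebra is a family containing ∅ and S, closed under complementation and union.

σ(𝒢) (8 sets): { {}, {q}, {p, r}, {s, t}, {p, q, r}, {q, s, t}, {p, r, s, t}, S }

Working:
Take S₀ = 𝒢 ∪ {∅, S} = { {}, {p, r}, {s, t}, S }.
Iteration 1: 3 new —
  {p, q, r}  = S∖{s, t}
  {q, s, t}  = S∖{p, r}
  {p, r, s, t}  = {p, r} ∪ {s, t}
Iteration 2. New:
  {q}  = S∖{p, r, s, t}
Iteration 3: stable.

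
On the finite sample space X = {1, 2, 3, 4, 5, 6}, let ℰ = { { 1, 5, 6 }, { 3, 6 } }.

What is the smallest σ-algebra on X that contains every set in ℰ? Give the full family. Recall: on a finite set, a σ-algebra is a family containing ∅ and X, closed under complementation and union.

Answer: σ(ℰ) = { {}, { 3 }, { 6 }, { 1, 5 }, { 2, 4 }, { 3, 6 }, { 1, 3, 5 }, { 1, 5, 6 }, { 2, 3, 4 }, { 2, 4, 6 }, { 1, 2, 4, 5 }, { 1, 3, 5, 6 }, { 2, 3, 4, 6 }, { 1, 2, 3, 4, 5 }, { 1, 2, 4, 5, 6 }, X }

Working:
Take S₀ = ℰ ∪ {∅, X} = { {}, { 3, 6 }, { 1, 5, 6 }, X }.
Iteration 1: 3 new —
  { 2, 3, 4 }  = { 1, 5, 6 }ᶜ
  { 1, 2, 4, 5 }  = { 3, 6 }ᶜ
  { 1, 3, 5, 6 }  = { 1, 5, 6 } ∪ { 3, 6 }
  |family| = 7
Iteration 2 (4 new):
  { 2, 4 }  = { 1, 3, 5, 6 }ᶜ
  { 2, 3, 4, 6 }  = { 2, 3, 4 } ∪ { 3, 6 }
  { 1, 2, 3, 4, 5 }  = { 2, 3, 4 } ∪ { 1, 2, 4, 5 }
  { 1, 2, 4, 5, 6 }  = { 1, 5, 6 } ∪ { 1, 2, 4, 5 }
  |family| = 11
Iteration 3 adds 3:
  { 3 }  = { 1, 2, 4, 5, 6 }ᶜ
  { 6 }  = { 1, 2, 3, 4, 5 }ᶜ
  { 1, 5 }  = { 2, 3, 4, 6 }ᶜ
  |family| = 14
Iteration 4 (2 new):
  { 1, 3, 5 }  = { 3 } ∪ { 1, 5 }
  { 2, 4, 6 }  = { 2, 4 } ∪ { 6 }
  |family| = 16
Iteration 5 adds nothing — fixpoint reached.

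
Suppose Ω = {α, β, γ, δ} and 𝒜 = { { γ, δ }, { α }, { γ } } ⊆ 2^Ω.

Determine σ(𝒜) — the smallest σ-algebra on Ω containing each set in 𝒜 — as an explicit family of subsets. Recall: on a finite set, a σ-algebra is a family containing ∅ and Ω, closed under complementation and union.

Initial family (5 sets): { {  }, { α }, { γ }, { γ, δ }, Ω }.
Pass 1 adds 5:
  { α, β }  = { γ, δ }ᶜ
  { α, γ }  = { γ } ∪ { α }
  { α, β, δ }  = { γ }ᶜ
  { α, γ, δ }  = { γ, δ } ∪ { α }
  { β, γ, δ }  = { α }ᶜ
  (now 10)
Pass 2. New:
  { β }  = { α, γ, δ }ᶜ
  { β, δ }  = { α, γ }ᶜ
  { α, β, γ }  = { α, β } ∪ { γ }
  (now 13)
Pass 3: 2 new —
  { δ }  = { α, β, γ }ᶜ
  { β, γ }  = { γ } ∪ { β }
  (now 15)
Pass 4 adds 1:
  { α, δ }  = { β, γ }ᶜ
  (now 16)
Pass 5: stable.

|σ(𝒜)| = 16.  σ(𝒜) = { {  }, { α }, { β }, { γ }, { δ }, { α, β }, { α, γ }, { α, δ }, { β, γ }, { β, δ }, { γ, δ }, { α, β, γ }, { α, β, δ }, { α, γ, δ }, { β, γ, δ }, Ω }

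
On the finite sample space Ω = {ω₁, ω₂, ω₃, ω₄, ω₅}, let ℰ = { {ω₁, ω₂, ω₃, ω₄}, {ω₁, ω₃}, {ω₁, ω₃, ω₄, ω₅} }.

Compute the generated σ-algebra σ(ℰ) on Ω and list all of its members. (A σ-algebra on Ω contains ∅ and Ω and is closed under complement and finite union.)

Start: ℰ ∪ {∅, Ω} = { {}, {ω₁, ω₃}, {ω₁, ω₂, ω₃, ω₄}, {ω₁, ω₃, ω₄, ω₅}, Ω }.
Iteration 1 adds 3:
  {ω₂}  = {ω₁, ω₃, ω₄, ω₅}ᶜ
  {ω₅}  = {ω₁, ω₂, ω₃, ω₄}ᶜ
  {ω₂, ω₄, ω₅}  = {ω₁, ω₃}ᶜ
  [8 total]
Iteration 2. New:
  {ω₂, ω₅}  = {ω₂} ∪ {ω₅}
  {ω₁, ω₂, ω₃}  = {ω₂} ∪ {ω₁, ω₃}
  {ω₁, ω₃, ω₅}  = {ω₁, ω₃} ∪ {ω₅}
  [11 total]
Iteration 3 (4 new):
  {ω₂, ω₄}  = {ω₁, ω₃, ω₅}ᶜ
  {ω₄, ω₅}  = {ω₁, ω₂, ω₃}ᶜ
  {ω₁, ω₃, ω₄}  = {ω₂, ω₅}ᶜ
  {ω₁, ω₂, ω₃, ω₅}  = {ω₂, ω₅} ∪ {ω₁, ω₂, ω₃}
  [15 total]
Iteration 4. New:
  {ω₄}  = {ω₁, ω₂, ω₃, ω₅}ᶜ
  [16 total]
Iteration 5: already closed under ᶜ and ∪.

Hence σ(ℰ) has 16 members: { {}, {ω₂}, {ω₄}, {ω₅}, {ω₁, ω₃}, {ω₂, ω₄}, {ω₂, ω₅}, {ω₄, ω₅}, {ω₁, ω₂, ω₃}, {ω₁, ω₃, ω₄}, {ω₁, ω₃, ω₅}, {ω₂, ω₄, ω₅}, {ω₁, ω₂, ω₃, ω₄}, {ω₁, ω₂, ω₃, ω₅}, {ω₁, ω₃, ω₄, ω₅}, Ω }.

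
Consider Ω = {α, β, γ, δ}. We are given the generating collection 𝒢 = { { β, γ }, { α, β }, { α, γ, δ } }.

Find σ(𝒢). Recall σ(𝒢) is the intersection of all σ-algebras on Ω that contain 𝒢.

Seed the family with 𝒢 together with ∅ and Ω: { {  }, { α, β }, { β, γ }, { α, γ, δ }, Ω }.
Pass 1: 4 new —
  { β }  = complement { α, γ, δ }
  { α, δ }  = complement { β, γ }
  { γ, δ }  = complement { α, β }
  { α, β, γ }  = { β, γ } ∪ { α, β }
  (now 9)
Pass 2. New:
  { δ }  = complement { α, β, γ }
  { α, β, δ }  = { α, β } ∪ { α, δ }
  { β, γ, δ }  = { γ, δ } ∪ { β }
  (now 12)
Pass 3 (3 new):
  { α }  = complement { β, γ, δ }
  { γ }  = complement { α, β, δ }
  { β, δ }  = { δ } ∪ { β }
  (now 15)
Pass 4 adds 1:
  { α, γ }  = complement { β, δ }
  (now 16)
Pass 5: closed — nothing new.

|σ(𝒢)| = 16.  σ(𝒢) = { {  }, { α }, { β }, { γ }, { δ }, { α, β }, { α, γ }, { α, δ }, { β, γ }, { β, δ }, { γ, δ }, { α, β, γ }, { α, β, δ }, { α, γ, δ }, { β, γ, δ }, Ω }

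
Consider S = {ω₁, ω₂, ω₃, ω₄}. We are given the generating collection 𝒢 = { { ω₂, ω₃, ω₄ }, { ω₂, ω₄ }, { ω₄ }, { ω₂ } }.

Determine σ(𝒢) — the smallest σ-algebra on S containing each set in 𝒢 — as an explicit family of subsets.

Initial family (6 sets): { ∅, { ω₂ }, { ω₄ }, { ω₂, ω₄ }, { ω₂, ω₃, ω₄ }, S }.
Round 1: 4 new —
  { ω₁ }  = S∖{ ω₂, ω₃, ω₄ }
  { ω₁, ω₃ }  = S∖{ ω₂, ω₄ }
  { ω₁, ω₂, ω₃ }  = S∖{ ω₄ }
  { ω₁, ω₃, ω₄ }  = S∖{ ω₂ }
Round 2. New:
  { ω₁, ω₂ }  = { ω₂ } ∪ { ω₁ }
  { ω₁, ω₄ }  = { ω₄ } ∪ { ω₁ }
  { ω₁, ω₂, ω₄ }  = { ω₂, ω₄ } ∪ { ω₁ }
Round 3: +3 →
  { ω₃ }  = S∖{ ω₁, ω₂, ω₄ }
  { ω₂, ω₃ }  = S∖{ ω₁, ω₄ }
  { ω₃, ω₄ }  = S∖{ ω₁, ω₂ }
Round 4: stable.

|σ(𝒢)| = 16.  σ(𝒢) = { ∅, { ω₁ }, { ω₂ }, { ω₃ }, { ω₄ }, { ω₁, ω₂ }, { ω₁, ω₃ }, { ω₁, ω₄ }, { ω₂, ω₃ }, { ω₂, ω₄ }, { ω₃, ω₄ }, { ω₁, ω₂, ω₃ }, { ω₁, ω₂, ω₄ }, { ω₁, ω₃, ω₄ }, { ω₂, ω₃, ω₄ }, S }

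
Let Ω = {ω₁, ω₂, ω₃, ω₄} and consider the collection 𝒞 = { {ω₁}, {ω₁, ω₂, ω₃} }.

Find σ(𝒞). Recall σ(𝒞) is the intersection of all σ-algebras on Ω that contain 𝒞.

Seed the family with 𝒞 together with ∅ and Ω: { {}, {ω₁}, {ω₁, ω₂, ω₃}, Ω }.
Pass 1. New:
  {ω₄}  = Ω∖{ω₁, ω₂, ω₃}
  {ω₂, ω₃, ω₄}  = Ω∖{ω₁}
  |family| = 6
Pass 2: +1 →
  {ω₁, ω₄}  = {ω₄} ∪ {ω₁}
  |family| = 7
Pass 3. New:
  {ω₂, ω₃}  = Ω∖{ω₁, ω₄}
  |family| = 8
Pass 4: already closed under ᶜ and ∪.

Hence σ(𝒞) has 8 members: { {}, {ω₁}, {ω₄}, {ω₁, ω₄}, {ω₂, ω₃}, {ω₁, ω₂, ω₃}, {ω₂, ω₃, ω₄}, Ω }.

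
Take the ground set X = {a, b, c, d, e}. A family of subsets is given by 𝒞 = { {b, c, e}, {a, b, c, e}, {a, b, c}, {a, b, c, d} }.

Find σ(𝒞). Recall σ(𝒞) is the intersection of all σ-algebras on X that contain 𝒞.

Seed the family with 𝒞 together with ∅ and X: { ∅, {a, b, c}, {b, c, e}, {a, b, c, d}, {a, b, c, e}, X }.
Step 1: +4 →
  {d}  = {a, b, c, e}ᶜ
  {e}  = {a, b, c, d}ᶜ
  {a, d}  = {b, c, e}ᶜ
  {d, e}  = {a, b, c}ᶜ
  |family| = 10
Step 2 (2 new):
  {a, d, e}  = {e} ∪ {a, d}
  {b, c, d, e}  = {d, e} ∪ {b, c, e}
  |family| = 12
Step 3 (2 new):
  {a}  = {b, c, d, e}ᶜ
  {b, c}  = {a, d, e}ᶜ
  |family| = 14
Step 4 (2 new):
  {a, e}  = {e} ∪ {a}
  {b, c, d}  = {b, c} ∪ {d}
  |family| = 16
Step 5 adds nothing — fixpoint reached.

|σ(𝒞)| = 16.  σ(𝒞) = { ∅, {a}, {d}, {e}, {a, d}, {a, e}, {b, c}, {d, e}, {a, b, c}, {a, d, e}, {b, c, d}, {b, c, e}, {a, b, c, d}, {a, b, c, e}, {b, c, d, e}, X }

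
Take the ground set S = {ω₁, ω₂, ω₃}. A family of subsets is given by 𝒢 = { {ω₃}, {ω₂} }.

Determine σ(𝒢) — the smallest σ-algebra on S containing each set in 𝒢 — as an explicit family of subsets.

σ(𝒢) (8 sets): { {}, {ω₁}, {ω₂}, {ω₃}, {ω₁,ω₂}, {ω₁,ω₃}, {ω₂,ω₃}, S }

Working:
Seed the family with 𝒢 together with ∅ and S: { {}, {ω₂}, {ω₃}, S }.
Step 1. New:
  {ω₁,ω₂}  = S∖{ω₃}
  {ω₁,ω₃}  = S∖{ω₂}
  {ω₂,ω₃}  = {ω₃} ∪ {ω₂}
  |family| = 7
Step 2 (1 new):
  {ω₁}  = S∖{ω₂,ω₃}
  |family| = 8
Step 3: no new sets; the family is a σ-algebra.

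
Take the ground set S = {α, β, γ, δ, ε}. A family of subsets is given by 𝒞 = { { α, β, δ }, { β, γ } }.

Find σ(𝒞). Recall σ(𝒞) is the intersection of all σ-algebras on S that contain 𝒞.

Take S₀ = 𝒞 ∪ {∅, S} = { {  }, { β, γ }, { α, β, δ }, S }.
Iteration 1: 3 new —
  { γ, ε }  = { α, β, δ }ᶜ
  { α, δ, ε }  = { β, γ }ᶜ
  { α, β, γ, δ }  = { β, γ } ∪ { α, β, δ }
Iteration 2 (4 new):
  { ε }  = { α, β, γ, δ }ᶜ
  { β, γ, ε }  = { β, γ } ∪ { γ, ε }
  { α, β, δ, ε }  = { α, δ, ε } ∪ { α, β, δ }
  { α, γ, δ, ε }  = { α, δ, ε } ∪ { γ, ε }
Iteration 3. New:
  { β }  = { α, γ, δ, ε }ᶜ
  { γ }  = { α, β, δ, ε }ᶜ
  { α, δ }  = { β, γ, ε }ᶜ
Iteration 4: 2 new —
  { β, ε }  = { β } ∪ { ε }
  { α, γ, δ }  = { γ } ∪ { α, δ }
Iteration 5: already closed under ᶜ and ∪.

Hence σ(𝒞) has 16 members: { {  }, { β }, { γ }, { ε }, { α, δ }, { β, γ }, { β, ε }, { γ, ε }, { α, β, δ }, { α, γ, δ }, { α, δ, ε }, { β, γ, ε }, { α, β, γ, δ }, { α, β, δ, ε }, { α, γ, δ, ε }, S }.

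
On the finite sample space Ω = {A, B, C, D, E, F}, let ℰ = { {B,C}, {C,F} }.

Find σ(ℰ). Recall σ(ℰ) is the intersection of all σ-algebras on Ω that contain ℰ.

Take S₀ = ℰ ∪ {∅, Ω} = { {}, {B,C}, {C,F}, Ω }.
Pass 1. New:
  {B,C,F}  = {C,F} ∪ {B,C}
  {A,B,D,E}  = ᶜ of {C,F}
  {A,D,E,F}  = ᶜ of {B,C}
Pass 2: 4 new —
  {A,D,E}  = ᶜ of {B,C,F}
  {A,B,C,D,E}  = {B,C} ∪ {A,B,D,E}
  {A,B,D,E,F}  = {A,D,E,F} ∪ {A,B,D,E}
  {A,C,D,E,F}  = {C,F} ∪ {A,D,E,F}
Pass 3 (3 new):
  {B}  = ᶜ of {A,C,D,E,F}
  {C}  = ᶜ of {A,B,D,E,F}
  {F}  = ᶜ of {A,B,C,D,E}
Pass 4 (2 new):
  {B,F}  = {B} ∪ {F}
  {A,C,D,E}  = {A,D,E} ∪ {C}
Pass 5: closed — nothing new.

Therefore σ(ℰ) = { {}, {B}, {C}, {F}, {B,C}, {B,F}, {C,F}, {A,D,E}, {B,C,F}, {A,B,D,E}, {A,C,D,E}, {A,D,E,F}, {A,B,C,D,E}, {A,B,D,E,F}, {A,C,D,E,F}, Ω } (|σ(ℰ)| = 16).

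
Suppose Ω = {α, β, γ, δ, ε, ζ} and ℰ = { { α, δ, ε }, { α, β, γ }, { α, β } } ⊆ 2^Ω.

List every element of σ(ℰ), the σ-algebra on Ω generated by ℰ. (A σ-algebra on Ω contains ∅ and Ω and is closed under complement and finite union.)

Take S₀ = ℰ ∪ {∅, Ω} = { {}, { α, β }, { α, β, γ }, { α, δ, ε }, Ω }.
Round 1: +5 →
  { β, γ, ζ }  = complement { α, δ, ε }
  { δ, ε, ζ }  = complement { α, β, γ }
  { α, β, δ, ε }  = { α, δ, ε } ∪ { α, β }
  { γ, δ, ε, ζ }  = complement { α, β }
  { α, β, γ, δ, ε }  = { α, δ, ε } ∪ { α, β, γ }
  |family| = 10
Round 2 (7 new):
  { ζ }  = complement { α, β, γ, δ, ε }
  { γ, ζ }  = complement { α, β, δ, ε }
  { α, β, γ, ζ }  = { α, β, γ } ∪ { β, γ, ζ }
  { α, δ, ε, ζ }  = { α, δ, ε } ∪ { δ, ε, ζ }
  { α, β, δ, ε, ζ }  = { α, β } ∪ { δ, ε, ζ }
  { α, γ, δ, ε, ζ }  = { α, δ, ε } ∪ { γ, δ, ε, ζ }
  { β, γ, δ, ε, ζ }  = { γ, δ, ε, ζ } ∪ { β, γ, ζ }
  |family| = 17
Round 3. New:
  { α }  = complement { β, γ, δ, ε, ζ }
  { β }  = complement { α, γ, δ, ε, ζ }
  { γ }  = complement { α, β, δ, ε, ζ }
  { β, γ }  = complement { α, δ, ε, ζ }
  { δ, ε }  = complement { α, β, γ, ζ }
  { α, β, ζ }  = { α, β } ∪ { ζ }
  |family| = 23
Round 4. New:
  { α, γ }  = { γ } ∪ { α }
  { α, ζ }  = { ζ } ∪ { α }
  { β, ζ }  = { β } ∪ { ζ }
  { α, γ, ζ }  = { γ, ζ } ∪ { α }
  { β, δ, ε }  = { β } ∪ { δ, ε }
  { γ, δ, ε }  = complement { α, β, ζ }
  { α, γ, δ, ε }  = { α, δ, ε } ∪ { γ }
  { β, γ, δ, ε }  = { δ, ε } ∪ { β, γ }
  { β, δ, ε, ζ }  = { β } ∪ { δ, ε, ζ }
  |family| = 32
After Round 5 the family is unchanged; done.

Therefore σ(ℰ) = { {}, { α }, { β }, { γ }, { ζ }, { α, β }, { α, γ }, { α, ζ }, { β, γ }, { β, ζ }, { γ, ζ }, { δ, ε }, { α, β, γ }, { α, β, ζ }, { α, γ, ζ }, { α, δ, ε }, { β, γ, ζ }, { β, δ, ε }, { γ, δ, ε }, { δ, ε, ζ }, { α, β, γ, ζ }, { α, β, δ, ε }, { α, γ, δ, ε }, { α, δ, ε, ζ }, { β, γ, δ, ε }, { β, δ, ε, ζ }, { γ, δ, ε, ζ }, { α, β, γ, δ, ε }, { α, β, δ, ε, ζ }, { α, γ, δ, ε, ζ }, { β, γ, δ, ε, ζ }, Ω } (|σ(ℰ)| = 32).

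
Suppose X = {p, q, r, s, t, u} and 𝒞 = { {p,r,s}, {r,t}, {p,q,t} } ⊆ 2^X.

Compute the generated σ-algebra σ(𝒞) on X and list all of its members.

|σ(𝒞)| = 64.  σ(𝒞) = { {}, {p}, {q}, {r}, {s}, {t}, {u}, {p,q}, {p,r}, {p,s}, {p,t}, {p,u}, {q,r}, {q,s}, {q,t}, {q,u}, {r,s}, {r,t}, {r,u}, {s,t}, {s,u}, {t,u}, {p,q,r}, {p,q,s}, {p,q,t}, {p,q,u}, {p,r,s}, {p,r,t}, {p,r,u}, {p,s,t}, {p,s,u}, {p,t,u}, {q,r,s}, {q,r,t}, {q,r,u}, {q,s,t}, {q,s,u}, {q,t,u}, {r,s,t}, {r,s,u}, {r,t,u}, {s,t,u}, {p,q,r,s}, {p,q,r,t}, {p,q,r,u}, {p,q,s,t}, {p,q,s,u}, {p,q,t,u}, {p,r,s,t}, {p,r,s,u}, {p,r,t,u}, {p,s,t,u}, {q,r,s,t}, {q,r,s,u}, {q,r,t,u}, {q,s,t,u}, {r,s,t,u}, {p,q,r,s,t}, {p,q,r,s,u}, {p,q,r,t,u}, {p,q,s,t,u}, {p,r,s,t,u}, {q,r,s,t,u}, X }

Derivation:
Take S₀ = 𝒞 ∪ {∅, X} = { {}, {r,t}, {p,q,t}, {p,r,s}, X }.
Round 1 (6 new):
  {q,t,u}  = ᶜ of {p,r,s}
  {r,s,u}  = ᶜ of {p,q,t}
  {p,q,r,t}  = {p,q,t} ∪ {r,t}
  {p,q,s,u}  = ᶜ of {r,t}
  {p,r,s,t}  = {p,r,s} ∪ {r,t}
  {p,q,r,s,t}  = {p,q,t} ∪ {p,r,s}
Round 2 adds 12:
  {u}  = ᶜ of {p,q,r,s,t}
  {q,u}  = ᶜ of {p,r,s,t}
  {s,u}  = ᶜ of {p,q,r,t}
  {p,q,t,u}  = {q,t,u} ∪ {p,q,t}
  {p,r,s,u}  = {p,r,s} ∪ {r,s,u}
  {q,r,t,u}  = {q,t,u} ∪ {r,t}
  {r,s,t,u}  = {r,t} ∪ {r,s,u}
  {p,q,r,s,u}  = {p,q,s,u} ∪ {p,r,s}
  {p,q,r,t,u}  = {q,t,u} ∪ {p,q,r,t}
  {p,q,s,t,u}  = {p,q,s,u} ∪ {q,t,u}
  {p,r,s,t,u}  = {p,r,s,t} ∪ {r,s,u}
  {q,r,s,t,u}  = {q,t,u} ∪ {r,s,u}
Round 3: 13 new —
  {p}  = ᶜ of {q,r,s,t,u}
  {q}  = ᶜ of {p,r,s,t,u}
  {r}  = ᶜ of {p,q,s,t,u}
  {s}  = ᶜ of {p,q,r,t,u}
  {t}  = ᶜ of {p,q,r,s,u}
  {p,q}  = ᶜ of {r,s,t,u}
  {p,s}  = ᶜ of {q,r,t,u}
  {q,t}  = ᶜ of {p,r,s,u}
  {r,s}  = ᶜ of {p,q,t,u}
  {q,s,u}  = {s,u} ∪ {q,u}
  {r,t,u}  = {r,t} ∪ {u}
  {q,r,s,u}  = {r,s,u} ∪ {q,u}
  {q,s,t,u}  = {s,u} ∪ {q,t,u}
Round 4 adds 24:
  {p,r}  = ᶜ of {q,s,t,u}
  {p,t}  = ᶜ of {q,r,s,u}
  {p,u}  = {p} ∪ {u}
  {q,r}  = {q} ∪ {r}
  {q,s}  = {q} ∪ {s}
  {r,u}  = {u} ∪ {r}
  {s,t}  = {t} ∪ {s}
  {t,u}  = {u} ∪ {t}
  {p,q,r}  = {p,q} ∪ {r}
  {p,q,s}  = ᶜ of {r,t,u}
  {p,q,u}  = {p,q} ∪ {q,u}
  {p,r,t}  = ᶜ of {q,s,u}
  {p,s,t}  = {t} ∪ {p,s}
  {p,s,u}  = {p} ∪ {s,u}
  {q,r,s}  = {r,s} ∪ {q}
  {q,r,t}  = {q,t} ∪ {r}
  {q,r,u}  = {q,u} ∪ {r}
  {q,s,t}  = {q,t} ∪ {s}
  {r,s,t}  = {r,s} ∪ {t}
  {s,t,u}  = {t} ∪ {s,u}
  {p,q,r,s}  = {r,s} ∪ {p,q}
  {p,q,s,t}  = {q,t} ∪ {p,s}
  {p,r,t,u}  = {p} ∪ {r,t,u}
  {q,r,s,t}  = {q,t} ∪ {r,s}
Round 5 adds 4:
  {p,r,u}  = ᶜ of {q,s,t}
  {p,t,u}  = ᶜ of {q,r,s}
  {p,q,r,u}  = ᶜ of {s,t}
  {p,s,t,u}  = ᶜ of {q,r}
Round 6 adds nothing — fixpoint reached.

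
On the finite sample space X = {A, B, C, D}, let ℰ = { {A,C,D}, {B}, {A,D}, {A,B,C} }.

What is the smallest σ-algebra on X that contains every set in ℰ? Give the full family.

Answer: σ(ℰ) = { ∅, {A}, {B}, {C}, {D}, {A,B}, {A,C}, {A,D}, {B,C}, {B,D}, {C,D}, {A,B,C}, {A,B,D}, {A,C,D}, {B,C,D}, X }

Working:
Seed the family with ℰ together with ∅ and X: { ∅, {B}, {A,D}, {A,B,C}, {A,C,D}, X }.
Round 1 (3 new):
  {D}  = ᶜ of {A,B,C}
  {B,C}  = ᶜ of {A,D}
  {A,B,D}  = {A,D} ∪ {B}
  — 9 sets.
Round 2 (3 new):
  {C}  = ᶜ of {A,B,D}
  {B,D}  = {B} ∪ {D}
  {B,C,D}  = {B,C} ∪ {D}
  — 12 sets.
Round 3 adds 3:
  {A}  = ᶜ of {B,C,D}
  {A,C}  = ᶜ of {B,D}
  {C,D}  = {C} ∪ {D}
  — 15 sets.
Round 4: +1 →
  {A,B}  = ᶜ of {C,D}
  — 16 sets.
Round 5: already closed under ᶜ and ∪.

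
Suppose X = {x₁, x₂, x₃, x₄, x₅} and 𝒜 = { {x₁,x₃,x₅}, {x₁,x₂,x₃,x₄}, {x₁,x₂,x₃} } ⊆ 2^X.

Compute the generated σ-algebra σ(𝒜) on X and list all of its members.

|σ(𝒜)| = 16.  σ(𝒜) = { ∅, {x₂}, {x₄}, {x₅}, {x₁,x₃}, {x₂,x₄}, {x₂,x₅}, {x₄,x₅}, {x₁,x₂,x₃}, {x₁,x₃,x₄}, {x₁,x₃,x₅}, {x₂,x₄,x₅}, {x₁,x₂,x₃,x₄}, {x₁,x₂,x₃,x₅}, {x₁,x₃,x₄,x₅}, X }

Derivation:
Initial family (5 sets): { ∅, {x₁,x₂,x₃}, {x₁,x₃,x₅}, {x₁,x₂,x₃,x₄}, X }.
Iteration 1 (4 new):
  {x₅}  = complement {x₁,x₂,x₃,x₄}
  {x₂,x₄}  = complement {x₁,x₃,x₅}
  {x₄,x₅}  = complement {x₁,x₂,x₃}
  {x₁,x₂,x₃,x₅}  = {x₁,x₂,x₃} ∪ {x₁,x₃,x₅}
Iteration 2: 3 new —
  {x₄}  = complement {x₁,x₂,x₃,x₅}
  {x₂,x₄,x₅}  = {x₅} ∪ {x₂,x₄}
  {x₁,x₃,x₄,x₅}  = {x₁,x₃,x₅} ∪ {x₄,x₅}
Iteration 3. New:
  {x₂}  = complement {x₁,x₃,x₄,x₅}
  {x₁,x₃}  = complement {x₂,x₄,x₅}
Iteration 4: 2 new —
  {x₂,x₅}  = {x₂} ∪ {x₅}
  {x₁,x₃,x₄}  = {x₁,x₃} ∪ {x₄}
Iteration 5: stable.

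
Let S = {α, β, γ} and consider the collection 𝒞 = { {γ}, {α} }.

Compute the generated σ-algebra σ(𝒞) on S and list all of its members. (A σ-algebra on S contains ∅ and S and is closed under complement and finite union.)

Take S₀ = 𝒞 ∪ {∅, S} = { ∅, {α}, {γ}, S }.
Iteration 1 adds 3:
  {α, β}  = complement {γ}
  {α, γ}  = {γ} ∪ {α}
  {β, γ}  = complement {α}
  (now 7)
Iteration 2: +1 →
  {β}  = complement {α, γ}
  (now 8)
Iteration 3: already closed under ᶜ and ∪.

|σ(𝒞)| = 8.  σ(𝒞) = { ∅, {α}, {β}, {γ}, {α, β}, {α, γ}, {β, γ}, S }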